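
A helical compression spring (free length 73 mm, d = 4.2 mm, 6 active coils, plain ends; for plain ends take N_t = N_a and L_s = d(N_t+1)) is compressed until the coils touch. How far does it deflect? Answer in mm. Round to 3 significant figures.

43.6 mm

N_t = 6; L_s = 4.2·7 = 29.4 mm
δ_solid = L₀ − L_s = 73 − 29.4 = 43.6 mm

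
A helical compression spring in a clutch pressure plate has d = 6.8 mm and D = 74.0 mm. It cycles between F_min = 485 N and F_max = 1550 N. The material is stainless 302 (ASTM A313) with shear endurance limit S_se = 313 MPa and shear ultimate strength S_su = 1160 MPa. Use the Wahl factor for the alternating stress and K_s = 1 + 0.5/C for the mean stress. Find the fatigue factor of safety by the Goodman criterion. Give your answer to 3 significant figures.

C = D/d = 74.0/6.8 = 10.8824; K_W = (4C−1)/(4C−4)+0.615/C = 1.1324; K_s = 1+0.5/C = 1.0459
F_a = (F_max−F_min)/2 = 532.5 N; F_m = (F_max+F_min)/2 = 1017.5 N
τ_a = K_W·8F_aD/(πd³) = 1.1324 × 319.13 = 361.38 MPa
τ_m = K_s·8F_mD/(πd³) = 1.0459 × 609.79 = 637.81 MPa
Goodman: 1/n_f = τ_a/S_se + τ_m/S_su = 361.38/313 + 637.81/1160 = 1.15458 + 0.54983 = 1.7044
n_f = 1/1.7044 = 0.5867

0.587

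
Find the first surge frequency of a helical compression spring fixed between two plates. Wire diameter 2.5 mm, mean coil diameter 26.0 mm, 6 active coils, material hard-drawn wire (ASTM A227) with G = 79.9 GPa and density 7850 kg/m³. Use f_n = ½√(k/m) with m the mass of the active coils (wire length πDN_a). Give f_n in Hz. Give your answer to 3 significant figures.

221 Hz

k = Gd⁴/(8D³N_a) = (79.9×10³)(2.5⁴)/(8·26.0³·6) = 3.6995 N/mm = 3699.5 N/m
Wire length L = πDN_a = π·26.0·6 = 490.09 mm
m = ρ·(πd²/4)·L = 7850 × 4.9087×10⁻⁶ m² × 0.49009 m = 0.018885 kg
f_n = ½√(k/m) = 0.5·√(3699.5/0.018885) = 0.5·√(1.959e+05) = 221.3 Hz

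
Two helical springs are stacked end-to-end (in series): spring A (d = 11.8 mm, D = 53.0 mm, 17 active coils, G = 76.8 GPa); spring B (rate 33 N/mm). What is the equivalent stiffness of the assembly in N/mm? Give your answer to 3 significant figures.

22.8 N/mm

k_A = Gd⁴/(8D³N_a) = (76.8×10³)(11.8⁴)/(8·53.0³·17) = 73.54 N/mm
Series: 1/k_eq = 1/73.54 + 1/33 = 0.043901; k_eq = 22.778 N/mm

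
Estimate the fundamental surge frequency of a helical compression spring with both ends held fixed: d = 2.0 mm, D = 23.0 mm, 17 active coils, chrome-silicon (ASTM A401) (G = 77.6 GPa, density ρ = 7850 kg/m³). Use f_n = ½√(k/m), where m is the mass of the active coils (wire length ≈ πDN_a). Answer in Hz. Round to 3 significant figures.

78.7 Hz

k = Gd⁴/(8D³N_a) = (77.6×10³)(2.0⁴)/(8·23.0³·17) = 0.75034 N/mm = 750.34 N/m
Wire length L = πDN_a = π·23.0·17 = 1228.4 mm
m = ρ·(πd²/4)·L = 7850 × 3.1416×10⁻⁶ m² × 1.2284 m = 0.030293 kg
f_n = ½√(k/m) = 0.5·√(750.34/0.030293) = 0.5·√(24769) = 78.691 Hz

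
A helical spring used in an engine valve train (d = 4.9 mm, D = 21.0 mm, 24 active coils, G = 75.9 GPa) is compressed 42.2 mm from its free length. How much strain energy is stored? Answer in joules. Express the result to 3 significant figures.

21.9 J

k = Gd⁴/(8D³N_a) = (75.9×10³)(4.9⁴)/(8·21.0³·24) = 24.607 N/mm
U = ½kδ² = 0.5 × 24.607 × 42.2² = 21911 N·mm = 21.911 J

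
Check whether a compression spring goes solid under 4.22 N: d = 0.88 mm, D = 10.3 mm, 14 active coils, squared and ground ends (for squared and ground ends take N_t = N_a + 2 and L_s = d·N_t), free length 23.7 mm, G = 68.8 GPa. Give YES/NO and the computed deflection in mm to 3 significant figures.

YES, δ = 12.5 mm

k = Gd⁴/(8D³N_a) = (68.8×10³)(0.88⁴)/(8·10.3³·14) = 0.33712 N/mm
N_t = 16; L_s = 0.88·16 = 14.08 mm; δ_solid = L₀ − L_s = 23.7 − 14.08 = 9.62 mm
δ = F/k = 4.22/0.33712 = 12.518 mm
δ ≥ δ_solid → spring goes solid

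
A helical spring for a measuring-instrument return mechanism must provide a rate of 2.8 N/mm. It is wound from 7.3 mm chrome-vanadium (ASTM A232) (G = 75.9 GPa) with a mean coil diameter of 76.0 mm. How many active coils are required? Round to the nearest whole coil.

22

N_a = Gd⁴/(8D³k) = (75.9×10³ × 7.3⁴)/(8 × 76.0³ × 2.8)
    = 2.15543e+08 / 9.83306e+06 = 21.92 → 22 coils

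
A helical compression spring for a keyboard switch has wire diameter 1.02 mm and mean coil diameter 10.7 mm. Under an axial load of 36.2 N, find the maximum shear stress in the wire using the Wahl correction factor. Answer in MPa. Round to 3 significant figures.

1060 MPa

Spring index C = D/d = 10.7/1.02 = 10.4902
K_W = (4C−1)/(4C−4) + 0.615/C = 40.961/37.961 + 0.0586 = 1.1377
τ₀ = 8FD/(πd³) = 8·36.2·10.7/(π·1.02³) = 3098.72/3.3339 = 929.46 MPa
τ_max = K·τ₀ = 1.1377 × 929.46 = 1057.4 MPa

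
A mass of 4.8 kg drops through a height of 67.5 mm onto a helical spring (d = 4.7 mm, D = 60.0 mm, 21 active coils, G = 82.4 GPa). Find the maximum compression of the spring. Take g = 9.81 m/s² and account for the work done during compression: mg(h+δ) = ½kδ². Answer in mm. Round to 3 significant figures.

129 mm

k = Gd⁴/(8D³N_a) = (82.4×10³)(4.7⁴)/(8·60.0³·21) = 1.108 N/mm
W = mg = 4.8 × 9.81 = 47.088 N
½kδ² − Wδ − Wh = 0 → δ = (W + √(W² + 2kWh))/k
δ = (47.088 + √(2217.3 + 7043.68))/1.108 = (47.088 + 96.234)/1.108 = 129.35 mm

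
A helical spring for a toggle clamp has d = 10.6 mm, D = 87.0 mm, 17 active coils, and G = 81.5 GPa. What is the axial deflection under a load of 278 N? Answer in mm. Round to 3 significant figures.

k = Gd⁴/(8D³N_a) = (81.5×10³)(10.6⁴)/(8·87.0³·17) = 11.489 N/mm
δ = F/k = 278 / 11.489 = 24.197 mm

24.2 mm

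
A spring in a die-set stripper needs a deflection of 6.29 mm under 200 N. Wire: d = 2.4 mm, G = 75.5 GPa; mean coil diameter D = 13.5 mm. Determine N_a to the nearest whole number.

Required rate k = F/δ = 200/6.29 = 31.797 N/mm
N_a = Gd⁴/(8D³k) = (75.5×10³ × 2.4⁴)/(8 × 13.5³ × 31.797)
    = 2.50491e+06 / 625851 = 4.002 → 4 coils

4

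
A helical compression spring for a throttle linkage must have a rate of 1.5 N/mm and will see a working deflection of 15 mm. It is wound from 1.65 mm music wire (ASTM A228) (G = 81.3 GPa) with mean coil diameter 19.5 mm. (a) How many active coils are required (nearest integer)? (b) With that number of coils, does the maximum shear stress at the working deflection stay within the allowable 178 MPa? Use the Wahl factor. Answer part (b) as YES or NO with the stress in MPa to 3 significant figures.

N_a = Gd⁴/(8D³k) = (81.3×10³)(1.65⁴)/(8·19.5³·1.5) = 6.772 → N_a = 7
Actual rate k = Gd⁴/(8D³·7) = 1.4512 N/mm
Working load F = kδ = 1.4512·15 = 21.768 N
C = 19.5/1.65 = 11.8182; K_W = (4C−1)/(4C−4)+0.615/C = 1.1214
τ_max = K_W·8FD/(πd³) = 1.1214·240.63 = 269.83 MPa
τ_max > 178 MPa → exceeds allowable

(a) 7 coils; (b) NO, τ_max = 270 MPa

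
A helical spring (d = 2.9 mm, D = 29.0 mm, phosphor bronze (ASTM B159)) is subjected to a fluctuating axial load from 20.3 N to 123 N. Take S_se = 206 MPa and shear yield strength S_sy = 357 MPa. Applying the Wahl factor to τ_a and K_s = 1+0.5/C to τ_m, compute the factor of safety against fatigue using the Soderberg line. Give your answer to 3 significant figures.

0.666

C = D/d = 29.0/2.9 = 10.0000; K_W = (4C−1)/(4C−4)+0.615/C = 1.1448; K_s = 1+0.5/C = 1.0500
F_a = (F_max−F_min)/2 = 51.35 N; F_m = (F_max+F_min)/2 = 71.65 N
τ_a = K_W·8F_aD/(πd³) = 1.1448 × 155.48 = 178 MPa
τ_m = K_s·8F_mD/(πd³) = 1.0500 × 216.95 = 227.8 MPa
Soderberg: 1/n_f = τ_a/S_se + τ_m/S_sy = 178/206 + 227.8/357 = 0.86409 + 0.63809 = 1.5022
n_f = 1/1.5022 = 0.6657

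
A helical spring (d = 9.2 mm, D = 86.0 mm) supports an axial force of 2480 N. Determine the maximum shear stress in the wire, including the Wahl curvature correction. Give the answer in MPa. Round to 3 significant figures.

Spring index C = D/d = 86.0/9.2 = 9.3478
K_W = (4C−1)/(4C−4) + 0.615/C = 36.391/33.391 + 0.0658 = 1.1556
τ₀ = 8FD/(πd³) = 8·2480·86.0/(π·9.2³) = 1.70624e+06/2446.3 = 697.47 MPa
τ_max = K·τ₀ = 1.1556 × 697.47 = 806.02 MPa

806 MPa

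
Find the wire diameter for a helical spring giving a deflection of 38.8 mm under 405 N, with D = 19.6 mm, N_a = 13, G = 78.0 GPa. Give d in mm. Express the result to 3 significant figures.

Required rate k = F/δ = 405/38.8 = 10.438 N/mm
d = (8D³N_a·k / G)^(1/4) = (8·19.6³·13·10.438 / (78.0×10³))^0.25
  = (104.79)^0.25 = 3.1995 mm

3.20 mm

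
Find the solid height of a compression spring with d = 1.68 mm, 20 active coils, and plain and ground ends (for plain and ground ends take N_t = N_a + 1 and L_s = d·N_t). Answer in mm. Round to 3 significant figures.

35.3 mm

plain and ground ends: N_t = N_a + 1 = 20 + 1 = 21
L_s = d·N_t = 1.68 × 21 = 35.28 mm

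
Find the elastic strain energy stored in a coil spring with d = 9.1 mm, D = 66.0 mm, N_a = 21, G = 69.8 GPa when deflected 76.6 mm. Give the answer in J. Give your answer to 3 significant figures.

k = Gd⁴/(8D³N_a) = (69.8×10³)(9.1⁴)/(8·66.0³·21) = 9.9101 N/mm
U = ½kδ² = 0.5 × 9.9101 × 76.6² = 29074 N·mm = 29.074 J

29.1 J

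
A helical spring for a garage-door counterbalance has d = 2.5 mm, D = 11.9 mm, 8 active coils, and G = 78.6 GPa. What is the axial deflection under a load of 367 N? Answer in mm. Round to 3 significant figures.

k = Gd⁴/(8D³N_a) = (78.6×10³)(2.5⁴)/(8·11.9³·8) = 28.468 N/mm
δ = F/k = 367 / 28.468 = 12.892 mm

12.9 mm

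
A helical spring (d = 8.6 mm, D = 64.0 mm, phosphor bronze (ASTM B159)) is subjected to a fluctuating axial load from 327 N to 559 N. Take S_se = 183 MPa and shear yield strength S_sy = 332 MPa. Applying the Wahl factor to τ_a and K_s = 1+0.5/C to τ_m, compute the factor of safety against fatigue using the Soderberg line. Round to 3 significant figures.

C = D/d = 64.0/8.6 = 7.4419; K_W = (4C−1)/(4C−4)+0.615/C = 1.1991; K_s = 1+0.5/C = 1.0672
F_a = (F_max−F_min)/2 = 116 N; F_m = (F_max+F_min)/2 = 443 N
τ_a = K_W·8F_aD/(πd³) = 1.1991 × 29.722 = 35.639 MPa
τ_m = K_s·8F_mD/(πd³) = 1.0672 × 113.51 = 121.13 MPa
Soderberg: 1/n_f = τ_a/S_se + τ_m/S_sy = 35.639/183 + 121.13/332 = 0.19475 + 0.36486 = 0.55961
n_f = 1/0.55961 = 1.787

1.79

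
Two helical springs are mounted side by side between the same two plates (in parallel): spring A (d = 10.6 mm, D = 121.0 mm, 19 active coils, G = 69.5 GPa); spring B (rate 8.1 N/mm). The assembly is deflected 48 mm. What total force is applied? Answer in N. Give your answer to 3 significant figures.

k_A = Gd⁴/(8D³N_a) = (69.5×10³)(10.6⁴)/(8·121.0³·19) = 3.2584 N/mm
Parallel: k_eq = 3.2584 + 8.1 = 11.358 N/mm
F = k_eq·δ = 11.358·48 = 545.2 N

545 N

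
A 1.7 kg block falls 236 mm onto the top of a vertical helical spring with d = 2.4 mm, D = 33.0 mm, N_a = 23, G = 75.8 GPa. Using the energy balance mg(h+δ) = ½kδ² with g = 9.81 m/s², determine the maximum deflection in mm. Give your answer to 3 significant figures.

194 mm

k = Gd⁴/(8D³N_a) = (75.8×10³)(2.4⁴)/(8·33.0³·23) = 0.38032 N/mm
W = mg = 1.7 × 9.81 = 16.677 N
½kδ² − Wδ − Wh = 0 → δ = (W + √(W² + 2kWh))/k
δ = (16.677 + √(278.12 + 2993.74))/0.38032 = (16.677 + 57.2)/0.38032 = 194.25 mm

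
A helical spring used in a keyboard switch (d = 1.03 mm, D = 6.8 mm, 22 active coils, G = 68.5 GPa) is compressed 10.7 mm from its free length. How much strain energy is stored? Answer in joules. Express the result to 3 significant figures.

0.0798 J

k = Gd⁴/(8D³N_a) = (68.5×10³)(1.03⁴)/(8·6.8³·22) = 1.3932 N/mm
U = ½kδ² = 0.5 × 1.3932 × 10.7² = 79.751 N·mm = 0.079751 J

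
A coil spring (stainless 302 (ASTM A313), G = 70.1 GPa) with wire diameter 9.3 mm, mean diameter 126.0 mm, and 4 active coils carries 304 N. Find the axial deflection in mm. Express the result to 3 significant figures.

37.1 mm

k = Gd⁴/(8D³N_a) = (70.1×10³)(9.3⁴)/(8·126.0³·4) = 8.192 N/mm
δ = F/k = 304 / 8.192 = 37.11 mm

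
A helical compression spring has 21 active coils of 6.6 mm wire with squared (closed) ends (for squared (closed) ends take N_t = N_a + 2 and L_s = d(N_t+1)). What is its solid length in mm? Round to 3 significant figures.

158 mm

squared (closed) ends: N_t = N_a + 2 = 21 + 2 = 23
L_s = d·(N_t+1) = 6.6 × 24 = 158.4 mm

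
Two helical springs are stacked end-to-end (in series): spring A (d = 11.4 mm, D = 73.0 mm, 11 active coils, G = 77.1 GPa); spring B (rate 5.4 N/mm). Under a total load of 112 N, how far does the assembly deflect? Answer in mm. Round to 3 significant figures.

23.7 mm

k_A = Gd⁴/(8D³N_a) = (77.1×10³)(11.4⁴)/(8·73.0³·11) = 38.038 N/mm
Series: 1/k_eq = 1/38.038 + 1/5.4 = 0.21147; k_eq = 4.7287 N/mm
δ = F/k_eq = 112/4.7287 = 23.685 mm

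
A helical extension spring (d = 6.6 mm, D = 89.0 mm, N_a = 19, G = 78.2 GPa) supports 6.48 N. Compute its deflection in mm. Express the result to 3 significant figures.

4.68 mm

k = Gd⁴/(8D³N_a) = (78.2×10³)(6.6⁴)/(8·89.0³·19) = 1.3847 N/mm
δ = F/k = 6.48 / 1.3847 = 4.6796 mm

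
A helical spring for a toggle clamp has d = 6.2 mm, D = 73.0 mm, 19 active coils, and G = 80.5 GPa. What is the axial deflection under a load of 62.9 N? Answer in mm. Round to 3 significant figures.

31.3 mm

k = Gd⁴/(8D³N_a) = (80.5×10³)(6.2⁴)/(8·73.0³·19) = 2.0116 N/mm
δ = F/k = 62.9 / 2.0116 = 31.268 mm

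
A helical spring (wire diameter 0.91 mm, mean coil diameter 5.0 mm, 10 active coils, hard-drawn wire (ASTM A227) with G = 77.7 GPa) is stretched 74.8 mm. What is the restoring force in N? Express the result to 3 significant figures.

399 N

k = Gd⁴/(8D³N_a) = (77.7×10³)(0.91⁴)/(8·5.0³·10) = 5.3283 N/mm
F = k·δ = 5.3283 × 74.8 = 398.55 N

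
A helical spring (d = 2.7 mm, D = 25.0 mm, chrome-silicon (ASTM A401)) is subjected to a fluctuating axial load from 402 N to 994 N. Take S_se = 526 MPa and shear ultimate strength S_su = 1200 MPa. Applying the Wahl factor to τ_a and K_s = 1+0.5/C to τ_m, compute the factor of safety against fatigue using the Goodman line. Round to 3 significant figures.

C = D/d = 25.0/2.7 = 9.2593; K_W = (4C−1)/(4C−4)+0.615/C = 1.1572; K_s = 1+0.5/C = 1.0540
F_a = (F_max−F_min)/2 = 296 N; F_m = (F_max+F_min)/2 = 698 N
τ_a = K_W·8F_aD/(πd³) = 1.1572 × 957.37 = 1107.9 MPa
τ_m = K_s·8F_mD/(πd³) = 1.0540 × 2257.6 = 2379.5 MPa
Goodman: 1/n_f = τ_a/S_se + τ_m/S_su = 1107.9/526 + 2379.5/1200 = 2.10627 + 1.98291 = 4.0892
n_f = 1/4.0892 = 0.2445

0.245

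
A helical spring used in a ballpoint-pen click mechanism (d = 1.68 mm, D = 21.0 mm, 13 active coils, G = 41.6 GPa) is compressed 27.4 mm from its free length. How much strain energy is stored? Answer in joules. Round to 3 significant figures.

0.129 J

k = Gd⁴/(8D³N_a) = (41.6×10³)(1.68⁴)/(8·21.0³·13) = 0.34406 N/mm
U = ½kδ² = 0.5 × 0.34406 × 27.4² = 129.15 N·mm = 0.12915 J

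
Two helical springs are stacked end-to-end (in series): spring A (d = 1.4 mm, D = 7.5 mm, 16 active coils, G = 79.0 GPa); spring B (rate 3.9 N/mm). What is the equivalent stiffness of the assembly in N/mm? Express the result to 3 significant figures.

2.30 N/mm

k_A = Gd⁴/(8D³N_a) = (79.0×10³)(1.4⁴)/(8·7.5³·16) = 5.6201 N/mm
Series: 1/k_eq = 1/5.6201 + 1/3.9 = 0.43434; k_eq = 2.3023 N/mm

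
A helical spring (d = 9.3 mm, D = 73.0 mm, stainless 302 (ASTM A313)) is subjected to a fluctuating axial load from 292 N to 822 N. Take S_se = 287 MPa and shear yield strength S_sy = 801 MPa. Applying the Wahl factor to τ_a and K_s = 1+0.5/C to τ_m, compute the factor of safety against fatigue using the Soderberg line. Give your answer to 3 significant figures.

2.36

C = D/d = 73.0/9.3 = 7.8495; K_W = (4C−1)/(4C−4)+0.615/C = 1.1878; K_s = 1+0.5/C = 1.0637
F_a = (F_max−F_min)/2 = 265 N; F_m = (F_max+F_min)/2 = 557 N
τ_a = K_W·8F_aD/(πd³) = 1.1878 × 61.244 = 72.748 MPa
τ_m = K_s·8F_mD/(πd³) = 1.0637 × 128.73 = 136.93 MPa
Soderberg: 1/n_f = τ_a/S_se + τ_m/S_sy = 72.748/287 + 136.93/801 = 0.25348 + 0.17094 = 0.42442
n_f = 1/0.42442 = 2.356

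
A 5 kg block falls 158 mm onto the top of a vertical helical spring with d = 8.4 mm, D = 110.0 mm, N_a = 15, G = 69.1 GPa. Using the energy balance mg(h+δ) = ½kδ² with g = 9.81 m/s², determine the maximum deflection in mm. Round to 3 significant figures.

111 mm

k = Gd⁴/(8D³N_a) = (69.1×10³)(8.4⁴)/(8·110.0³·15) = 2.154 N/mm
W = mg = 5 × 9.81 = 49.05 N
½kδ² − Wδ − Wh = 0 → δ = (W + √(W² + 2kWh))/k
δ = (49.05 + √(2405.9 + 33385.8))/2.154 = (49.05 + 189.19)/2.154 = 110.6 mm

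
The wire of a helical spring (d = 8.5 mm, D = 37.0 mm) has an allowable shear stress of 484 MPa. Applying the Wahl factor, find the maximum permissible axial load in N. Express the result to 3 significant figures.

2310 N

C = D/d = 37.0/8.5 = 4.3529
K_W = (4C−1)/(4C−4) + 0.615/C = 16.412/13.412 + 0.1413 = 1.3650
τ_max = K·8FD/(πd³) → F_max = τ_allow·πd³/(8DK)
F_max = 484·π·8.5³/(8·37.0·1.3650) = 9.338e+05/404.03 = 2311.2 N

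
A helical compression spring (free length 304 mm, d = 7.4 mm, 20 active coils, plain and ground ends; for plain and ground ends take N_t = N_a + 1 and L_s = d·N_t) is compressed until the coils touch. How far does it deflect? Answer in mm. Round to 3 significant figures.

149 mm

N_t = 21; L_s = 7.4·21 = 155.4 mm
δ_solid = L₀ − L_s = 304 − 155.4 = 148.6 mm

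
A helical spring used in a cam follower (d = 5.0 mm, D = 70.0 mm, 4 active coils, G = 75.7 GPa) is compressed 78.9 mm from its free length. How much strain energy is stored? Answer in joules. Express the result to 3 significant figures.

13.4 J

k = Gd⁴/(8D³N_a) = (75.7×10³)(5.0⁴)/(8·70.0³·4) = 4.3105 N/mm
U = ½kδ² = 0.5 × 4.3105 × 78.9² = 13417 N·mm = 13.417 J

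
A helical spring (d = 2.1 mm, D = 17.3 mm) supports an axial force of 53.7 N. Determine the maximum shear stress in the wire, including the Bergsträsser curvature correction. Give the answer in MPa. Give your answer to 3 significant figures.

Spring index C = D/d = 17.3/2.1 = 8.2381
K_B = (4C+2)/(4C−3) = 34.952/29.952 = 1.1669
τ₀ = 8FD/(πd³) = 8·53.7·17.3/(π·2.1³) = 7432.08/29.094 = 255.45 MPa
τ_max = K·τ₀ = 1.1669 × 255.45 = 298.09 MPa

298 MPa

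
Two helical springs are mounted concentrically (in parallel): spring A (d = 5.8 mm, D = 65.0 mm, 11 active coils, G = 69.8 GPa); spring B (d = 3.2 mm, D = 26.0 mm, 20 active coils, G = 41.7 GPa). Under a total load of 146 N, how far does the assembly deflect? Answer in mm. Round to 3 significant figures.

k_A = Gd⁴/(8D³N_a) = (69.8×10³)(5.8⁴)/(8·65.0³·11) = 3.2685 N/mm
k_B = Gd⁴/(8D³N_a) = (41.7×10³)(3.2⁴)/(8·26.0³·20) = 1.5549 N/mm
Parallel: k_eq = 3.2685 + 1.5549 = 4.8233 N/mm
δ = F/k_eq = 146/4.8233 = 30.269 mm

30.3 mm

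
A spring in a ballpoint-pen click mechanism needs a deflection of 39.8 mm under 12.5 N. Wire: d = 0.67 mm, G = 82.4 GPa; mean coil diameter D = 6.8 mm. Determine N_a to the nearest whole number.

21

Required rate k = F/δ = 12.5/39.8 = 0.31407 N/mm
N_a = Gd⁴/(8D³k) = (82.4×10³ × 0.67⁴)/(8 × 6.8³ × 0.31407)
    = 16604.5 / 790.03 = 21.02 → 21 coils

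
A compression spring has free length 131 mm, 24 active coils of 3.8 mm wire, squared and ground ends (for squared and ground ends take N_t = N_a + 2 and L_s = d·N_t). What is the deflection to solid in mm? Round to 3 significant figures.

N_t = 26; L_s = 3.8·26 = 98.8 mm
δ_solid = L₀ − L_s = 131 − 98.8 = 32.2 mm

32.2 mm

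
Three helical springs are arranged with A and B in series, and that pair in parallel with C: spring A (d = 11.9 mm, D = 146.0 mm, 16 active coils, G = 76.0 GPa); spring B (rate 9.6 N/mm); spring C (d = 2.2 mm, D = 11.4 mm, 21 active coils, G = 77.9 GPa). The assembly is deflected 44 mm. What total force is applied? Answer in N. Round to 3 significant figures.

443 N

k_A = Gd⁴/(8D³N_a) = (76.0×10³)(11.9⁴)/(8·146.0³·16) = 3.8259 N/mm
k_C = Gd⁴/(8D³N_a) = (77.9×10³)(2.2⁴)/(8·11.4³·21) = 7.3317 N/mm
Springs A,B series: k_AB = 1/(1/3.8259+1/9.6) = 2.7357 N/mm; parallel with C: k_eq = 2.7357+7.3317 = 10.067 N/mm
F = k_eq·δ = 10.067·44 = 442.96 N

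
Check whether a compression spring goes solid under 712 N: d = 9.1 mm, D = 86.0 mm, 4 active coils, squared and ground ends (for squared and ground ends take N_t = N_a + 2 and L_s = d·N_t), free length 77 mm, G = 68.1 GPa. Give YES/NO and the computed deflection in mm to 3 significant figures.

k = Gd⁴/(8D³N_a) = (68.1×10³)(9.1⁴)/(8·86.0³·4) = 22.944 N/mm
N_t = 6; L_s = 9.1·6 = 54.6 mm; δ_solid = L₀ − L_s = 77 − 54.6 = 22.4 mm
δ = F/k = 712/22.944 = 31.032 mm
δ ≥ δ_solid → spring goes solid

YES, δ = 31.0 mm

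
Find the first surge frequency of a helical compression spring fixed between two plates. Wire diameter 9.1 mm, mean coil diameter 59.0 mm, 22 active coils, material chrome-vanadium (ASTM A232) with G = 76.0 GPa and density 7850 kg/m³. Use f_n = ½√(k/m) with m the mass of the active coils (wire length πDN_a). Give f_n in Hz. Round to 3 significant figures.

k = Gd⁴/(8D³N_a) = (76.0×10³)(9.1⁴)/(8·59.0³·22) = 14.418 N/mm = 14418 N/m
Wire length L = πDN_a = π·59.0·22 = 4077.8 mm
m = ρ·(πd²/4)·L = 7850 × 65.039×10⁻⁶ m² × 4.0778 m = 2.0819 kg
f_n = ½√(k/m) = 0.5·√(14418/2.0819) = 0.5·√(6925.4) = 41.609 Hz

41.6 Hz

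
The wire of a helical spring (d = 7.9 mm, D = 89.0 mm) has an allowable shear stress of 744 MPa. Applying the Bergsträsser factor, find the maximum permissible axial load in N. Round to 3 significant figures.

C = D/d = 89.0/7.9 = 11.2658
K_B = (4C+2)/(4C−3) = 47.063/42.063 = 1.1189
τ_max = K·8FD/(πd³) → F_max = τ_allow·πd³/(8DK)
F_max = 744·π·7.9³/(8·89.0·1.1189) = 1.1524e+06/796.63 = 1446.6 N

1450 N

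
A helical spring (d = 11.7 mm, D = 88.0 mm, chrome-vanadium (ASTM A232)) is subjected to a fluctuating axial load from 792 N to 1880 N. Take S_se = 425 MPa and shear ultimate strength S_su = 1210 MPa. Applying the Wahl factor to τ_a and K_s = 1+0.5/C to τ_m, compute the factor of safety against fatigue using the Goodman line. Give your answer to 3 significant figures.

C = D/d = 88.0/11.7 = 7.5214; K_W = (4C−1)/(4C−4)+0.615/C = 1.1968; K_s = 1+0.5/C = 1.0665
F_a = (F_max−F_min)/2 = 544 N; F_m = (F_max+F_min)/2 = 1336 N
τ_a = K_W·8F_aD/(πd³) = 1.1968 × 76.114 = 91.091 MPa
τ_m = K_s·8F_mD/(πd³) = 1.0665 × 186.93 = 199.35 MPa
Goodman: 1/n_f = τ_a/S_se + τ_m/S_su = 91.091/425 + 199.35/1210 = 0.21433 + 0.16475 = 0.37909
n_f = 1/0.37909 = 2.638

2.64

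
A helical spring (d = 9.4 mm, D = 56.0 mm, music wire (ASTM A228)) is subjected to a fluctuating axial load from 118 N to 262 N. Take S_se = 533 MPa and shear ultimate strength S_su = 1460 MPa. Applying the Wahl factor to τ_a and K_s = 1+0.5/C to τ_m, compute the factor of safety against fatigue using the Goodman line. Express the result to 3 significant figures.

C = D/d = 56.0/9.4 = 5.9574; K_W = (4C−1)/(4C−4)+0.615/C = 1.2545; K_s = 1+0.5/C = 1.0839
F_a = (F_max−F_min)/2 = 72 N; F_m = (F_max+F_min)/2 = 190 N
τ_a = K_W·8F_aD/(πd³) = 1.2545 × 12.362 = 15.508 MPa
τ_m = K_s·8F_mD/(πd³) = 1.0839 × 32.621 = 35.359 MPa
Goodman: 1/n_f = τ_a/S_se + τ_m/S_su = 15.508/533 + 35.359/1460 = 0.02910 + 0.02422 = 0.053314
n_f = 1/0.053314 = 18.76

18.8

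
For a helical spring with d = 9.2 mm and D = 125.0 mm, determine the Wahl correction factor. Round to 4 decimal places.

C = D/d = 125.0/9.2 = 13.5870
K_W = (4C−1)/(4C−4) + 0.615/C = 53.348/50.348 + 0.0453 = 1.1048

1.1048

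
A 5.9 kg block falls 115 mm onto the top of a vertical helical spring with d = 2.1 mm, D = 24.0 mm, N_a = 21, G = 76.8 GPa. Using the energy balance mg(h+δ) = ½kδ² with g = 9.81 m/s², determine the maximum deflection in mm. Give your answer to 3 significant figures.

260 mm

k = Gd⁴/(8D³N_a) = (76.8×10³)(2.1⁴)/(8·24.0³·21) = 0.64313 N/mm
W = mg = 5.9 × 9.81 = 57.879 N
½kδ² − Wδ − Wh = 0 → δ = (W + √(W² + 2kWh))/k
δ = (57.879 + √(3350 + 8561.39))/0.64313 = (57.879 + 109.14)/0.64313 = 259.7 mm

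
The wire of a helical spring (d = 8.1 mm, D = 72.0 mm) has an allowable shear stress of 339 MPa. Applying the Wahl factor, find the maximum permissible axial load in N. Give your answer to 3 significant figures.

C = D/d = 72.0/8.1 = 8.8889
K_W = (4C−1)/(4C−4) + 0.615/C = 34.556/31.556 + 0.0692 = 1.1643
τ_max = K·8FD/(πd³) → F_max = τ_allow·πd³/(8DK)
F_max = 339·π·8.1³/(8·72.0·1.1643) = 5.6598e+05/670.61 = 843.98 N

844 N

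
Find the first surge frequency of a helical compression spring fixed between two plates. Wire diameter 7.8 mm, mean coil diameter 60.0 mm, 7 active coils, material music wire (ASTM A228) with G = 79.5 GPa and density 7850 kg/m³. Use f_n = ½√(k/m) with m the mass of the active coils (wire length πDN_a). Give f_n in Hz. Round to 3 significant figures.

k = Gd⁴/(8D³N_a) = (79.5×10³)(7.8⁴)/(8·60.0³·7) = 24.328 N/mm = 24328 N/m
Wire length L = πDN_a = π·60.0·7 = 1319.5 mm
m = ρ·(πd²/4)·L = 7850 × 47.784×10⁻⁶ m² × 1.3195 m = 0.49493 kg
f_n = ½√(k/m) = 0.5·√(24328/0.49493) = 0.5·√(49154) = 110.85 Hz

111 Hz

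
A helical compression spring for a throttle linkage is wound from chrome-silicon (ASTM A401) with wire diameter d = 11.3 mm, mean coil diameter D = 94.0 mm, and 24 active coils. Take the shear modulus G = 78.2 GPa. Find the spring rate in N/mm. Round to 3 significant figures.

k = Gd⁴/(8D³N_a) = (78.2×10³ × 11.3⁴) / (8 × 94.0³ × 24)
  = 1.27503e+09 / 1.59472e+08 = 7.9953 N/mm

8.00 N/mm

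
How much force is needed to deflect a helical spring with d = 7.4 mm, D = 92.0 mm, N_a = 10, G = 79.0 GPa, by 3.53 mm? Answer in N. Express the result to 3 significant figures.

k = Gd⁴/(8D³N_a) = (79.0×10³)(7.4⁴)/(8·92.0³·10) = 3.8028 N/mm
F = k·δ = 3.8028 × 3.53 = 13.424 N

13.4 N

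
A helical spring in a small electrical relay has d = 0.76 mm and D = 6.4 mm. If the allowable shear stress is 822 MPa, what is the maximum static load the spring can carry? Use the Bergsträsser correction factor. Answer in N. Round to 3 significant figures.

C = D/d = 6.4/0.76 = 8.4211
K_B = (4C+2)/(4C−3) = 35.684/30.684 = 1.1630
τ_max = K·8FD/(πd³) → F_max = τ_allow·πd³/(8DK)
F_max = 822·π·0.76³/(8·6.4·1.1630) = 1133.6/59.543 = 19.038 N

19.0 N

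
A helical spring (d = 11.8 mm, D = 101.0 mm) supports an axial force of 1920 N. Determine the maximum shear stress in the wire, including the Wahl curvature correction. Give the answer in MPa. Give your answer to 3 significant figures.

352 MPa

Spring index C = D/d = 101.0/11.8 = 8.5593
K_W = (4C−1)/(4C−4) + 0.615/C = 33.237/30.237 + 0.0719 = 1.1711
τ₀ = 8FD/(πd³) = 8·1920·101.0/(π·11.8³) = 1.55136e+06/5161.7 = 300.55 MPa
τ_max = K·τ₀ = 1.1711 × 300.55 = 351.96 MPa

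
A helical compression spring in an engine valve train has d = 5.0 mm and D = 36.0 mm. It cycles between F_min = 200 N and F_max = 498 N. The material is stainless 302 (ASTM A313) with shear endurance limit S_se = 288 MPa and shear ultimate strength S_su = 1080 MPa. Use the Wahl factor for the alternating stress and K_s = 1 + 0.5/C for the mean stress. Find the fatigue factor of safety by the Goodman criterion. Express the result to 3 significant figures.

C = D/d = 36.0/5.0 = 7.2000; K_W = (4C−1)/(4C−4)+0.615/C = 1.2064; K_s = 1+0.5/C = 1.0694
F_a = (F_max−F_min)/2 = 149 N; F_m = (F_max+F_min)/2 = 349 N
τ_a = K_W·8F_aD/(πd³) = 1.2064 × 109.27 = 131.83 MPa
τ_m = K_s·8F_mD/(πd³) = 1.0694 × 255.95 = 273.73 MPa
Goodman: 1/n_f = τ_a/S_se + τ_m/S_su = 131.83/288 + 273.73/1080 = 0.45773 + 0.25345 = 0.71118
n_f = 1/0.71118 = 1.406

1.41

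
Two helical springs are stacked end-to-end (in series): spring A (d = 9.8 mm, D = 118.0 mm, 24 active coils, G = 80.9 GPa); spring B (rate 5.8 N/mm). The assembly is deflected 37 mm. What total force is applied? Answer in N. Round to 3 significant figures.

62.2 N

k_A = Gd⁴/(8D³N_a) = (80.9×10³)(9.8⁴)/(8·118.0³·24) = 2.3654 N/mm
Series: 1/k_eq = 1/2.3654 + 1/5.8 = 0.59517; k_eq = 1.6802 N/mm
F = k_eq·δ = 1.6802·37 = 62.167 N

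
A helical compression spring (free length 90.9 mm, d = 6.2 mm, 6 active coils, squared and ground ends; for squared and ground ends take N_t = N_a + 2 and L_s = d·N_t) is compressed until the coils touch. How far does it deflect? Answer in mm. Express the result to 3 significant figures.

N_t = 8; L_s = 6.2·8 = 49.6 mm
δ_solid = L₀ − L_s = 90.9 − 49.6 = 41.3 mm

41.3 mm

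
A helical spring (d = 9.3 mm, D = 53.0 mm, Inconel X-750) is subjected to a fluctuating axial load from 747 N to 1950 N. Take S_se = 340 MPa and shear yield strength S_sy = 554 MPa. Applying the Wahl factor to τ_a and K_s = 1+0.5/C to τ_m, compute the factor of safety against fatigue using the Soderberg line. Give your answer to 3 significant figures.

C = D/d = 53.0/9.3 = 5.6989; K_W = (4C−1)/(4C−4)+0.615/C = 1.2675; K_s = 1+0.5/C = 1.0877
F_a = (F_max−F_min)/2 = 601.5 N; F_m = (F_max+F_min)/2 = 1348.5 N
τ_a = K_W·8F_aD/(πd³) = 1.2675 × 100.93 = 127.93 MPa
τ_m = K_s·8F_mD/(πd³) = 1.0877 × 226.27 = 246.12 MPa
Soderberg: 1/n_f = τ_a/S_se + τ_m/S_sy = 127.93/340 + 246.12/554 = 0.37625 + 0.44425 = 0.82051
n_f = 1/0.82051 = 1.219

1.22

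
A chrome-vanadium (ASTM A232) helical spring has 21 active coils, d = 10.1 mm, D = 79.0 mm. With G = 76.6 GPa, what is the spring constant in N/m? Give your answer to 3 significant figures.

9620 N/m

k = Gd⁴/(8D³N_a) = (76.6×10³ × 10.1⁴) / (8 × 79.0³ × 21)
  = 7.97103e+08 / 8.28306e+07 = 9.6233 N/mm = 9623.3 N/m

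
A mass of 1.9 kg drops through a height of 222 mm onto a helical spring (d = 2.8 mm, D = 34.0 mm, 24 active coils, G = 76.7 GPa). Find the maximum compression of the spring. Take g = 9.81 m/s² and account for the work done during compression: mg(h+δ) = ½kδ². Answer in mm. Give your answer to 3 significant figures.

149 mm

k = Gd⁴/(8D³N_a) = (76.7×10³)(2.8⁴)/(8·34.0³·24) = 0.62473 N/mm
W = mg = 1.9 × 9.81 = 18.639 N
½kδ² − Wδ − Wh = 0 → δ = (W + √(W² + 2kWh))/k
δ = (18.639 + √(347.41 + 5170.05))/0.62473 = (18.639 + 74.28)/0.62473 = 148.74 mm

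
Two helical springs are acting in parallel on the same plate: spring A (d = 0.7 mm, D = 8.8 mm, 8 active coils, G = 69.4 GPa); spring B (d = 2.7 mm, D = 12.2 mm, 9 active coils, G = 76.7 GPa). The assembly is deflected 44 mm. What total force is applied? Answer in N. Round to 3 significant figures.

k_A = Gd⁴/(8D³N_a) = (69.4×10³)(0.7⁴)/(8·8.8³·8) = 0.38205 N/mm
k_B = Gd⁴/(8D³N_a) = (76.7×10³)(2.7⁴)/(8·12.2³·9) = 31.177 N/mm
Parallel: k_eq = 0.38205 + 31.177 = 31.559 N/mm
F = k_eq·δ = 31.559·44 = 1388.6 N

1390 N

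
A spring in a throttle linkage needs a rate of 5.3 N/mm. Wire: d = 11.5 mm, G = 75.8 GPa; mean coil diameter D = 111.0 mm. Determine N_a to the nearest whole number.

N_a = Gd⁴/(8D³k) = (75.8×10³ × 11.5⁴)/(8 × 111.0³ × 5.3)
    = 1.32575e+09 / 5.79876e+07 = 22.86 → 23 coils

23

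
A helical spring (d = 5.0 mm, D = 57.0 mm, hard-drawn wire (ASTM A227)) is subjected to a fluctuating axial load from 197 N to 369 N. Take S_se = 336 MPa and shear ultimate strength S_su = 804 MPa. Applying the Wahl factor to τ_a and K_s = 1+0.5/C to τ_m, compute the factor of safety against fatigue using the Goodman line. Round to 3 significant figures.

C = D/d = 57.0/5.0 = 11.4000; K_W = (4C−1)/(4C−4)+0.615/C = 1.1261; K_s = 1+0.5/C = 1.0439
F_a = (F_max−F_min)/2 = 86 N; F_m = (F_max+F_min)/2 = 283 N
τ_a = K_W·8F_aD/(πd³) = 1.1261 × 99.863 = 112.45 MPa
τ_m = K_s·8F_mD/(πd³) = 1.0439 × 328.62 = 343.03 MPa
Goodman: 1/n_f = τ_a/S_se + τ_m/S_su = 112.45/336 + 343.03/804 = 0.33468 + 0.42666 = 0.76133
n_f = 1/0.76133 = 1.313

1.31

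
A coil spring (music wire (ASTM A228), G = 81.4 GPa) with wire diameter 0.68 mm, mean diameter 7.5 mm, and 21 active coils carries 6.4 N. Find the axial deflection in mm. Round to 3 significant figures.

k = Gd⁴/(8D³N_a) = (81.4×10³)(0.68⁴)/(8·7.5³·21) = 0.24557 N/mm
δ = F/k = 6.4 / 0.24557 = 26.062 mm

26.1 mm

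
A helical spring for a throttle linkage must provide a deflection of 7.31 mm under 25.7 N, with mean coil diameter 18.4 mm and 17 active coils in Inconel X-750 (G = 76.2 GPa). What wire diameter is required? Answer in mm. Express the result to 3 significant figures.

2.50 mm

Required rate k = F/δ = 25.7/7.31 = 3.5157 N/mm
d = (8D³N_a·k / G)^(1/4) = (8·18.4³·17·3.5157 / (76.2×10³))^0.25
  = (39.089)^0.25 = 2.5004 mm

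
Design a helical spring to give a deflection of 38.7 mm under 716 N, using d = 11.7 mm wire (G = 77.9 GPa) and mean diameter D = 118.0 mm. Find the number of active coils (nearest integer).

Required rate k = F/δ = 716/38.7 = 18.501 N/mm
N_a = Gd⁴/(8D³k) = (77.9×10³ × 11.7⁴)/(8 × 118.0³ × 18.501)
    = 1.45976e+09 / 2.43186e+08 = 6.003 → 6 coils

6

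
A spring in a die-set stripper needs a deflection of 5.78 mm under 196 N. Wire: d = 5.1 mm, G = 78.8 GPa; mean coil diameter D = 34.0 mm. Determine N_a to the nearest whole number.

5

Required rate k = F/δ = 196/5.78 = 33.91 N/mm
N_a = Gd⁴/(8D³k) = (78.8×10³ × 5.1⁴)/(8 × 34.0³ × 33.91)
    = 5.33098e+07 / 1.06624e+07 = 5 → 5 coils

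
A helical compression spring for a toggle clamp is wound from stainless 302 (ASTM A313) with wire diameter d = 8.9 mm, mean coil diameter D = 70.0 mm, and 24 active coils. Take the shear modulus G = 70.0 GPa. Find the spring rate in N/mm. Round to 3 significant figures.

k = Gd⁴/(8D³N_a) = (70.0×10³ × 8.9⁴) / (8 × 70.0³ × 24)
  = 4.39196e+08 / 6.5856e+07 = 6.669 N/mm

6.67 N/mm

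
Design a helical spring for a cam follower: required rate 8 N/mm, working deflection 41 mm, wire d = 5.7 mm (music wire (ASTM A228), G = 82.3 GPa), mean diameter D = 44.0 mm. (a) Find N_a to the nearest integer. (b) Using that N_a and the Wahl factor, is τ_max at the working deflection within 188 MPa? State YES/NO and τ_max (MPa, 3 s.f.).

(a) 16 coils; (b) NO, τ_max = 235 MPa

N_a = Gd⁴/(8D³k) = (82.3×10³)(5.7⁴)/(8·44.0³·8) = 15.94 → N_a = 16
Actual rate k = Gd⁴/(8D³·16) = 7.9677 N/mm
Working load F = kδ = 7.9677·41 = 326.67 N
C = 44.0/5.7 = 7.7193; K_W = (4C−1)/(4C−4)+0.615/C = 1.1913
τ_max = K_W·8FD/(πd³) = 1.1913·197.64 = 235.45 MPa
τ_max > 188 MPa → exceeds allowable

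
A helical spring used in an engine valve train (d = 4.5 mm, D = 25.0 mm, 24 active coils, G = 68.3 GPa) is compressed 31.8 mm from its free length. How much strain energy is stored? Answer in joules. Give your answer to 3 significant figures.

k = Gd⁴/(8D³N_a) = (68.3×10³)(4.5⁴)/(8·25.0³·24) = 9.3358 N/mm
U = ½kδ² = 0.5 × 9.3358 × 31.8² = 4720.3 N·mm = 4.7203 J

4.72 J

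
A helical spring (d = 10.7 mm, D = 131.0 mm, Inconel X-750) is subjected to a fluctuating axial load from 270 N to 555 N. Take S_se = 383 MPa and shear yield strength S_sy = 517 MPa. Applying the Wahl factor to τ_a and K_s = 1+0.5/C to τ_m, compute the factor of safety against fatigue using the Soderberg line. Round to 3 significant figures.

C = D/d = 131.0/10.7 = 12.2430; K_W = (4C−1)/(4C−4)+0.615/C = 1.1169; K_s = 1+0.5/C = 1.0408
F_a = (F_max−F_min)/2 = 142.5 N; F_m = (F_max+F_min)/2 = 412.5 N
τ_a = K_W·8F_aD/(πd³) = 1.1169 × 38.804 = 43.342 MPa
τ_m = K_s·8F_mD/(πd³) = 1.0408 × 112.33 = 116.91 MPa
Soderberg: 1/n_f = τ_a/S_se + τ_m/S_sy = 43.342/383 + 116.91/517 = 0.11316 + 0.22614 = 0.3393
n_f = 1/0.3393 = 2.947

2.95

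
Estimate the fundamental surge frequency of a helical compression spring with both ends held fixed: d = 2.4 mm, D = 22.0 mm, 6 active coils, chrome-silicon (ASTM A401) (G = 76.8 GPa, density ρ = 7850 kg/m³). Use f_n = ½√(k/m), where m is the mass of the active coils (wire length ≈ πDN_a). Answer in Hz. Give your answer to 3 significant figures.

291 Hz

k = Gd⁴/(8D³N_a) = (76.8×10³)(2.4⁴)/(8·22.0³·6) = 4.9854 N/mm = 4985.4 N/m
Wire length L = πDN_a = π·22.0·6 = 414.69 mm
m = ρ·(πd²/4)·L = 7850 × 4.5239×10⁻⁶ m² × 0.41469 m = 0.014727 kg
f_n = ½√(k/m) = 0.5·√(4985.4/0.014727) = 0.5·√(3.3853e+05) = 290.91 Hz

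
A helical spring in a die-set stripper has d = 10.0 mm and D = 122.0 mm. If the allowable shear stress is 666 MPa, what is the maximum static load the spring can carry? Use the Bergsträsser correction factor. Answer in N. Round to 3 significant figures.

1930 N

C = D/d = 122.0/10.0 = 12.2000
K_B = (4C+2)/(4C−3) = 50.800/45.800 = 1.1092
τ_max = K·8FD/(πd³) → F_max = τ_allow·πd³/(8DK)
F_max = 666·π·10.0³/(8·122.0·1.1092) = 2.0923e+06/1082.6 = 1932.8 N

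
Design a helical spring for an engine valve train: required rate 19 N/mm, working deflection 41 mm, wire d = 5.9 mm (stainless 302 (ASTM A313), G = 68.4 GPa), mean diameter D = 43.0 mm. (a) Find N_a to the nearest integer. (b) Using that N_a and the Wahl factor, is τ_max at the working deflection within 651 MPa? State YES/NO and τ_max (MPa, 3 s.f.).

(a) 7 coils; (b) YES, τ_max = 490 MPa

N_a = Gd⁴/(8D³k) = (68.4×10³)(5.9⁴)/(8·43.0³·19) = 6.858 → N_a = 7
Actual rate k = Gd⁴/(8D³·7) = 18.615 N/mm
Working load F = kδ = 18.615·41 = 763.23 N
C = 43.0/5.9 = 7.2881; K_W = (4C−1)/(4C−4)+0.615/C = 1.2037
τ_max = K_W·8FD/(πd³) = 1.2037·406.92 = 489.79 MPa
τ_max ≤ 651 MPa → acceptable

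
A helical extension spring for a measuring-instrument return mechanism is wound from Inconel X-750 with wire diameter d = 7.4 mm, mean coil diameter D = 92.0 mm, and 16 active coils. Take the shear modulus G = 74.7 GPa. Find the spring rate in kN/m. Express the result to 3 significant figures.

2.25 kN/m

k = Gd⁴/(8D³N_a) = (74.7×10³ × 7.4⁴) / (8 × 92.0³ × 16)
  = 2.24e+08 / 9.96721e+07 = 2.2474 N/mm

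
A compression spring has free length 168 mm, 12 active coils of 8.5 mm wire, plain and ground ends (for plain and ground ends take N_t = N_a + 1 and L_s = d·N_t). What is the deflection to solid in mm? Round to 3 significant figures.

57.5 mm

N_t = 13; L_s = 8.5·13 = 110.5 mm
δ_solid = L₀ − L_s = 168 − 110.5 = 57.5 mm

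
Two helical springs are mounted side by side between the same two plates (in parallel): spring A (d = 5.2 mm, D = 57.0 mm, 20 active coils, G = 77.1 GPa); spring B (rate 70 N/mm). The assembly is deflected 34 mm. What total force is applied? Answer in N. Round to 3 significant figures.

2440 N

k_A = Gd⁴/(8D³N_a) = (77.1×10³)(5.2⁴)/(8·57.0³·20) = 1.9025 N/mm
Parallel: k_eq = 1.9025 + 70 = 71.902 N/mm
F = k_eq·δ = 71.902·34 = 2444.7 N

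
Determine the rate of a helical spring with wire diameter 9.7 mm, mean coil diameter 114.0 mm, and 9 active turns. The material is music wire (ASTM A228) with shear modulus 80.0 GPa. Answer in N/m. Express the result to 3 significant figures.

6640 N/m

k = Gd⁴/(8D³N_a) = (80.0×10³ × 9.7⁴) / (8 × 114.0³ × 9)
  = 7.08234e+08 / 1.06671e+08 = 6.6394 N/mm = 6639.4 N/m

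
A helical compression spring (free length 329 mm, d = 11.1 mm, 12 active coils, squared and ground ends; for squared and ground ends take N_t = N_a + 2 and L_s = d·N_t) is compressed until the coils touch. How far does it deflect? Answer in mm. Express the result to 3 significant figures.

N_t = 14; L_s = 11.1·14 = 155.4 mm
δ_solid = L₀ − L_s = 329 − 155.4 = 173.6 mm

174 mm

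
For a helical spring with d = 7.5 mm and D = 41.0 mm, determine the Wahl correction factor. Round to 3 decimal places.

1.280

C = D/d = 41.0/7.5 = 5.4667
K_W = (4C−1)/(4C−4) + 0.615/C = 20.867/17.867 + 0.1125 = 1.2804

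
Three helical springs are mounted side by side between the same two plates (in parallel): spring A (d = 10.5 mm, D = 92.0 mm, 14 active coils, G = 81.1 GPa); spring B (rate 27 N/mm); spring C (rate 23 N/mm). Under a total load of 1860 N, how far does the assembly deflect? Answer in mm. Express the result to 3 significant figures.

k_A = Gd⁴/(8D³N_a) = (81.1×10³)(10.5⁴)/(8·92.0³·14) = 11.303 N/mm
Parallel: k_eq = 11.303 + 27 + 23 = 61.303 N/mm
δ = F/k_eq = 1860/61.303 = 30.341 mm

30.3 mm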